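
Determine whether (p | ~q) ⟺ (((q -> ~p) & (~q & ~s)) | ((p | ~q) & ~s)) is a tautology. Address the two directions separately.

(⇒) fails; (⇐) holds.

Forward direction. This fails. Under p = F, s = T, q = F, the left side is true but the right side is false.

Converse. Assume the antecedent. If p is true, p | ~q reduces to true regardless of the other variables. If p is false, the antecedent forces (p = F, s = F, q = F), and p | ~q holds there. Either way p | ~q holds.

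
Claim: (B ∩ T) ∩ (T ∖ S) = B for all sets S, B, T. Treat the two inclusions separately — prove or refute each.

The sets are not equal: only the forward inclusion holds.

(⊆) Let x ∈ (B ∩ T) ∩ (T ∖ S). Then x ∈ B ∩ T and x ∉ S, from which x ∈ B.

(⊇) This inclusion fails. Take S = ∅, B = {1}, T = ∅; then 1 ∈ B but 1 ∉ (B ∩ T) ∩ (T ∖ S).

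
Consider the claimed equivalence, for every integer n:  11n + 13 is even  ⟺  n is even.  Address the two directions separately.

Forward direction. This fails: n = 3 gives 11n + 13 = 46, which is even, but 3 is odd, not even.

Converse. This also fails: n = 4 is even, but 11n + 13 = 57 is odd, not even.

Neither direction holds.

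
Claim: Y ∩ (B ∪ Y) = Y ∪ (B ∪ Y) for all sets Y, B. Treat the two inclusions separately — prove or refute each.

(⟹) Let x ∈ Y ∩ (B ∪ Y). Then either x ∈ Y and x ∉ B; or x ∈ Y ∩ B. In each case x ∈ Y ∪ (B ∪ Y), so Y ∩ (B ∪ Y) ⊆ Y ∪ (B ∪ Y).

(⟸) This inclusion fails. Take Y = ∅, B = {1}; then 1 ∈ Y ∪ (B ∪ Y) but 1 ∉ Y ∩ (B ∪ Y).

Only the forward inclusion holds.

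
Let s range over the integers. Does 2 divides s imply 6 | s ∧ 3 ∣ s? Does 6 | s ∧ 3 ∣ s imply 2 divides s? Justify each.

Only the reverse direction holds.

(→) This fails: take s = 2. Certainly 2 ∣ 2, but 6 ∤ 2.

(←) Suppose 6 ∣ s and 3 ∣ s. Any common multiple of 6 and 3 is a multiple of their lcm; here lcm(6, 3) = 6·3/gcd(6, 3) = 18/3 = 6, so 6 ∣ s. Since 2 ∣ 6, it follows that 2 ∣ s.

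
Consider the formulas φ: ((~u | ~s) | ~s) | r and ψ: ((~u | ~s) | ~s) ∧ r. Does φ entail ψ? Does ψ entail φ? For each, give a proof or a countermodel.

Not equivalent: only (⇐) holds.

(⟹) This fails. Under r = F, s = F, u = F, the left side is true but the right side is false.

(⟸) Assume the antecedent. If r is true, ((~u | ~s) | ~s) | r reduces to true regardless of the other variables. If r is false, the antecedent cannot hold. Either way ((~u | ~s) | ~s) | r holds.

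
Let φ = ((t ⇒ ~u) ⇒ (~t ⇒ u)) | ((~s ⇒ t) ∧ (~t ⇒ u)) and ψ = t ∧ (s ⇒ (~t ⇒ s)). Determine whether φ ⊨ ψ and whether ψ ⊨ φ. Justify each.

Converse. Assume the antecedent. If s is true, the antecedent forces (s = T, u = F, t = T) or (s = T, u = T, t = T), and the consequent holds there. If s is false, the antecedent forces (s = F, u = F, t = T) or (s = F, u = T, t = T), and the consequent holds there. Either way the consequent holds.

Forward direction. This fails. Under s = F, u = T, t = F, the left side is true but the right side is false.

Not equivalent: only (⇐) holds.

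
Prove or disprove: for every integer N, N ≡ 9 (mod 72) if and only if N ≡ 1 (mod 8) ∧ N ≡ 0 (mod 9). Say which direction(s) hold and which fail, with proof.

Both directions hold.

[⇒] Suppose N ≡ 9 (mod 72); write N = 72j + 9. Since 8 ∣ 72, reducing mod 8 gives N ≡ 9 ≡ 1 (mod 8); since 9 ∣ 72, reducing mod 9 gives N ≡ 9 ≡ 0 (mod 9).

[⇐] Conversely, if N ≡ 1 (mod 8) and N ≡ 0 (mod 9), then by the Chinese remainder theorem N ≡ 9 (mod 72). This is exactly N ≡ 9 (mod 72).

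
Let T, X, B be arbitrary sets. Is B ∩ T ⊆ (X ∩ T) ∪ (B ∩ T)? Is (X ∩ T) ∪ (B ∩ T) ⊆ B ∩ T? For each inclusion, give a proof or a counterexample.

(⟹) Let x ∈ B ∩ T. Then either x ∈ T ∩ B and x ∉ X; or x ∈ T ∩ X ∩ B. In each case x ∈ (X ∩ T) ∪ (B ∩ T), so B ∩ T ⊆ (X ∩ T) ∪ (B ∩ T).

(⟸) This inclusion fails. Take T = {1}, X = {1}, B = ∅; then 1 ∈ (X ∩ T) ∪ (B ∩ T) but 1 ∉ B ∩ T.

(⊆) holds; (⊇) fails.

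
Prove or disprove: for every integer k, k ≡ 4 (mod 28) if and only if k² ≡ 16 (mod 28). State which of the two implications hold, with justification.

(⇒) holds; (⇐) fails.

(←) This fails: take k = 10. Then 10² = 100 ≡ 16 (mod 28), yet 10 ≡ 10 (mod 28), not 4.

(→) Suppose k ≡ 4 (mod 28). Write k = 28j + 4. Then (28j + 4)² = 784j² + 224j + 16 = 28(28j² + 8j) + 16, so k² ≡ 16 (mod 28).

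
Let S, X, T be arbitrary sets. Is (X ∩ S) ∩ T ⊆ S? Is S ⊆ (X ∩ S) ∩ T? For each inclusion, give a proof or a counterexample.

(⊆) holds; (⊇) fails.

(⊆) Let x ∈ (X ∩ S) ∩ T. Then x ∈ S ∩ X ∩ T, from which x ∈ S.

(⊇) This inclusion fails. Take S = {1}, X = ∅, T = ∅; then 1 ∈ S but 1 ∉ (X ∩ S) ∩ T.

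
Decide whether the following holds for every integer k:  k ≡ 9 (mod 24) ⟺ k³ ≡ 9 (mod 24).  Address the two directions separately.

Both directions hold.

(→) Suppose k ≡ 9 (mod 24). Write k = 24j + 9. Then (24j + 9)³ = 13824j³ + 15552j² + 5832j + 729 = 24(576j³ + 648j² + 243j + 30) + 9, so k³ ≡ 9 (mod 24).

(←) Conversely, suppose k³ ≡ 9 (mod 24). The only residue r in {0, …, 23} with r³ ≡ 9 (mod 24) is r = 9, so k ≡ 9 (mod 24).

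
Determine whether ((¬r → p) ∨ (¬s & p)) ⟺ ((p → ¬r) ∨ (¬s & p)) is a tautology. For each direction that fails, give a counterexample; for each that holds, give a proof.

(→) This fails. Under p = T, s = T, r = T, the left side is true but the right side is false.

(←) This fails. Under p = F, s = F, r = F, the left side is false but the right side is true.

Neither implication holds.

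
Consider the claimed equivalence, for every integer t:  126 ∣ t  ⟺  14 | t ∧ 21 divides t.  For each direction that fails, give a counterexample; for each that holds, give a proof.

Not equivalent: only (⇒) holds.

Forward direction. If 126 ∣ t, write t = 126q. Since 126 = 9·14, t = 14·(9q), so 14 ∣ t; and since 126 = 6·21, t = 21·(6q), so 21 ∣ t.

Converse. This fails: take t = 42. Both 14 ∣ 42 and 21 ∣ 42, yet 42 is not a multiple of 126 (since 42 = 0·126 + 42), so 126 ∤ 42.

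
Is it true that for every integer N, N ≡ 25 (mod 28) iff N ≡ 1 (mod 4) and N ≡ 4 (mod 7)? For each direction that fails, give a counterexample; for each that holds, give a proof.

Forward direction. Suppose N ≡ 25 (mod 28); write N = 28j + 25. Since 4 ∣ 28, reducing mod 4 gives N ≡ 25 ≡ 1 (mod 4); since 7 ∣ 28, reducing mod 7 gives N ≡ 25 ≡ 4 (mod 7).

Converse. If N ≡ 1 (mod 4) and N ≡ 4 (mod 7), then by the Chinese remainder theorem N ≡ 25 (mod 28). This is exactly N ≡ 25 (mod 28).

The biconditional holds.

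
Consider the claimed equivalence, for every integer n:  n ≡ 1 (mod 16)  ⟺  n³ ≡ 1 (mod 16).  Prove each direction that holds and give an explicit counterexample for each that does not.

(⇒) Suppose n ≡ 1 (mod 16). Write n = 16j + 1. Then (16j + 1)³ = 4096j³ + 768j² + 48j + 1 = 16(256j³ + 48j² + 3j) + 1, so n³ ≡ 1 (mod 16).

(⇐) Conversely, suppose n³ ≡ 1 (mod 16). The only residue r in {0, …, 15} with r³ ≡ 1 (mod 16) is r = 1, so n ≡ 1 (mod 16).

Both directions hold.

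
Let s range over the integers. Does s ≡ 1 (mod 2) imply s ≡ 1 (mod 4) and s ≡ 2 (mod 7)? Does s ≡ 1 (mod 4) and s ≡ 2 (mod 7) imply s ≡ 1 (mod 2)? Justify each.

Only the converse holds.

Forward direction. This fails: s = 1 gives 1 ≡ 1 (mod 2) but 1 ≡ 1 (mod 7), so the conjunction on the right does not hold.

Converse. If s ≡ 1 (mod 4) and s ≡ 2 (mod 7), then by the Chinese remainder theorem s ≡ 9 (mod 28). Since 9 ≡ 1 (mod 2) and 2 ∣ 28, we get s ≡ 1 (mod 2).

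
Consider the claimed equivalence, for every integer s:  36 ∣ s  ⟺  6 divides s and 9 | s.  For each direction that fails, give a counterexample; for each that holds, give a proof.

(⟸) This fails: take s = 18. Both 6 ∣ 18 and 9 ∣ 18, yet 18 is not a multiple of 36 (since 18 = 0·36 + 18), so 36 ∤ 18.

(⟹) If 36 ∣ s, write s = 36q. Since 36 = 6·6, s = 6·(6q), so 6 ∣ s; and since 36 = 4·9, s = 9·(4q), so 9 ∣ s.

(⇒) holds; (⇐) fails.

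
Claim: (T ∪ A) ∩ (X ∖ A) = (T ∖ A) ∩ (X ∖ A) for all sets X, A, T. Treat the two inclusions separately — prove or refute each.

The two sets are equal.

(⊆) Let x ∈ (T ∪ A) ∩ (X ∖ A). Then x ∈ X ∩ T and x ∉ A, from which x ∈ (T ∖ A) ∩ (X ∖ A).

(⊇) Let x ∈ (T ∖ A) ∩ (X ∖ A). Then x ∈ X ∩ T and x ∉ A, from which x ∈ (T ∪ A) ∩ (X ∖ A).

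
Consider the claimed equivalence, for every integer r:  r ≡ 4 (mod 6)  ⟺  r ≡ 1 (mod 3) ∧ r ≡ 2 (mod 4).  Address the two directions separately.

(⟹) This fails: r = 4 gives 4 ≡ 4 (mod 6) but 4 ≡ 0 (mod 4), so the conjunction on the right does not hold.

(⟸) Conversely, if r ≡ 1 (mod 3) and r ≡ 2 (mod 4), then by the Chinese remainder theorem r ≡ 10 (mod 12). Since 10 ≡ 4 (mod 6) and 6 ∣ 12, we get r ≡ 4 (mod 6).

Not equivalent: only (⇐) holds.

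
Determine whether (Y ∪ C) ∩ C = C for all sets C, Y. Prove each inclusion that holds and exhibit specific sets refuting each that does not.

The two sets are equal.

(⟸) Let x ∈ C. Then either x ∈ C and x ∉ Y; or x ∈ C ∩ Y. In each case x ∈ (Y ∪ C) ∩ C, so C ⊆ (Y ∪ C) ∩ C.

(⟹) Let x ∈ (Y ∪ C) ∩ C. Then either x ∈ C and x ∉ Y; or x ∈ C ∩ Y. In each case x ∈ C, so (Y ∪ C) ∩ C ⊆ C.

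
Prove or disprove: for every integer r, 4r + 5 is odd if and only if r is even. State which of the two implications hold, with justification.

(⇒) fails; (⇐) holds.

(⟸) Suppose r is even. Since 4 is even, 4r is even for every r, so 4r + 5 has the same parity as 5, which is odd. Hence 4r + 5 is odd.

(⟹) This fails: take r = 5. Then 4r + 5 = 25, which is odd, yet r = 5 is odd, not even.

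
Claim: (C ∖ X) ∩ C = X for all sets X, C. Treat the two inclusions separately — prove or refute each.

Neither inclusion holds.

Forward inclusion. This inclusion fails. Take X = ∅, C = {1}; then 1 ∈ (C ∖ X) ∩ C but 1 ∉ X.

Reverse inclusion. This inclusion fails. Take X = {1}, C = ∅; then 1 ∈ X but 1 ∉ (C ∖ X) ∩ C.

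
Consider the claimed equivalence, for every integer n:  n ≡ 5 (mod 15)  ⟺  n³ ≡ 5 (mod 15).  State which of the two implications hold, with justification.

Both directions hold.

Forward direction. Suppose n ≡ 5 (mod 15). Write n = 15j + 5. Then (15j + 5)³ = 3375j³ + 3375j² + 1125j + 125 = 15(225j³ + 225j² + 75j + 8) + 5, so n³ ≡ 5 (mod 15).

Converse. Suppose n³ ≡ 5 (mod 15). The only residue r in {0, …, 14} with r³ ≡ 5 (mod 15) is r = 5, so n ≡ 5 (mod 15).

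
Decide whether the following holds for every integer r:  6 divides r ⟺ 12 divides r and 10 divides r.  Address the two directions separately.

Only the reverse direction holds.

(⇒) This fails: take r = 6. Certainly 6 ∣ 6, but 12 ∤ 6.

(⇐) Suppose 12 ∣ r and 10 ∣ r. Any common multiple of 12 and 10 is a multiple of their lcm; here lcm(12, 10) = 12·10/gcd(12, 10) = 120/2 = 60, so 60 ∣ r. Since 6 ∣ 60, it follows that 6 ∣ r.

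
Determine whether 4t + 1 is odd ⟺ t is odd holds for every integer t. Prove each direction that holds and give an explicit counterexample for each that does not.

(⇒) This fails: take t = 2. Then 4t + 1 = 9, which is odd, yet t = 2 is even, not odd.

(⇐) Suppose t is odd. Since 4 is even, 4t is even for every t, so 4t + 1 has the same parity as 1, which is odd. Hence 4t + 1 is odd.

Only the reverse direction holds.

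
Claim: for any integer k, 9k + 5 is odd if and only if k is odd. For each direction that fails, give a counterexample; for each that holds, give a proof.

Both directions fail.

[⇒] This fails: k = 4 gives 9k + 5 = 41, which is odd, but 4 is even, not odd.

[⇐] This also fails: k = 1 is odd, but 9k + 5 = 14 is even, not odd.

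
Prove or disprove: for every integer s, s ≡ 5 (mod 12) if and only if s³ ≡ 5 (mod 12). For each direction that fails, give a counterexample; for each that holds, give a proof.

(→) Suppose s ≡ 5 (mod 12). Write s = 12j + 5. Then (12j + 5)³ = 1728j³ + 2160j² + 900j + 125 = 12(144j³ + 180j² + 75j + 10) + 5, so s³ ≡ 5 (mod 12).

(←) Conversely, suppose s³ ≡ 5 (mod 12). The only residue r in {0, …, 11} with r³ ≡ 5 (mod 12) is r = 5, so s ≡ 5 (mod 12).

Both directions hold; the statement is true.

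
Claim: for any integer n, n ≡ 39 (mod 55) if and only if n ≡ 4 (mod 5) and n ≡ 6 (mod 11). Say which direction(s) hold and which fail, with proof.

Both directions hold.

(⇒) Suppose n ≡ 39 (mod 55); write n = 55j + 39. Since 5 ∣ 55, reducing mod 5 gives n ≡ 39 ≡ 4 (mod 5); since 11 ∣ 55, reducing mod 11 gives n ≡ 39 ≡ 6 (mod 11).

(⇐) Conversely, if n ≡ 4 (mod 5) and n ≡ 6 (mod 11), then by the Chinese remainder theorem n ≡ 39 (mod 55). This is exactly n ≡ 39 (mod 55).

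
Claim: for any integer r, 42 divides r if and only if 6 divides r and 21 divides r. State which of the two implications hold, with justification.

Both directions hold.

Forward direction. If 42 ∣ r, write r = 42q. Since 42 = 7·6, r = 6·(7q), so 6 ∣ r; and since 42 = 2·21, r = 21·(2q), so 21 ∣ r.

Converse. Suppose 6 ∣ r and 21 ∣ r. Any common multiple of 6 and 21 is a multiple of their lcm; here lcm(6, 21) = 6·21/gcd(6, 21) = 126/3 = 42, so 42 ∣ r.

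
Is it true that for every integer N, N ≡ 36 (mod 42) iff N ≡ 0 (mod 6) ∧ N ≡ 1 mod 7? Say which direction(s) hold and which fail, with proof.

The biconditional holds.

(⇒) Suppose N ≡ 36 (mod 42); write N = 42j + 36. Since 6 ∣ 42, reducing mod 6 gives N ≡ 36 ≡ 0 (mod 6); since 7 ∣ 42, reducing mod 7 gives N ≡ 36 ≡ 1 (mod 7).

(⇐) Conversely, if N ≡ 0 (mod 6) and N ≡ 1 (mod 7), then by the Chinese remainder theorem N ≡ 36 (mod 42). This is exactly N ≡ 36 (mod 42).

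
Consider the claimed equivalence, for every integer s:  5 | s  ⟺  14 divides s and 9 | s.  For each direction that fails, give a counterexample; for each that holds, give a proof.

(⇒) fails and (⇐) fails.

(⟹) This fails: take s = 5. Certainly 5 ∣ 5, but 14 ∤ 5.

(⟸) This fails: take s = 126. Both 14 ∣ 126 and 9 ∣ 126, yet 126 is not a multiple of 5 (since 126 = 25·5 + 1), so 5 ∤ 126.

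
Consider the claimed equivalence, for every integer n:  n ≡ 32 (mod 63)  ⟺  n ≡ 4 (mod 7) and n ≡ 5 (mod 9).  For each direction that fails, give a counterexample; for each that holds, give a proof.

Equivalent; both directions hold.

(←) If n ≡ 4 (mod 7) and n ≡ 5 (mod 9), then by the Chinese remainder theorem n ≡ 32 (mod 63). This is exactly n ≡ 32 (mod 63).

(→) Suppose n ≡ 32 (mod 63); write n = 63j + 32. Since 7 ∣ 63, reducing mod 7 gives n ≡ 32 ≡ 4 (mod 7); since 9 ∣ 63, reducing mod 9 gives n ≡ 32 ≡ 5 (mod 9).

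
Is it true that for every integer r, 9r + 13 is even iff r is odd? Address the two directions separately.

(⟹) Suppose 9r + 13 is even. Since 9 is odd, 9r and r have the same parity, so 9r + 13 ≡ r + 13 (mod 2). As 13 is odd, 9r + 13 is even exactly when r is odd. Thus r is odd.

(⟸) Conversely, suppose r is odd; write r = 2j + 1. Then 9r + 13 = 9·(2j + 1) + 13 = 2·9j + 22, which is even.

Both directions hold.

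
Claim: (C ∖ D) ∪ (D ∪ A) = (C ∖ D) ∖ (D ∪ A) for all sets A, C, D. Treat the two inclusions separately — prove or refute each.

(⟸) Let x ∈ (C ∖ D) ∖ (D ∪ A). Then x ∈ C and x ∉ A, D, from which x ∈ (C ∖ D) ∪ (D ∪ A).

(⟹) This inclusion fails. Take A = {1}, C = ∅, D = ∅; then 1 ∈ (C ∖ D) ∪ (D ∪ A) but 1 ∉ (C ∖ D) ∖ (D ∪ A).

The sets are not equal: only the reverse inclusion holds.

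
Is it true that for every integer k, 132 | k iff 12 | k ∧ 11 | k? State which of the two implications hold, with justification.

Both directions hold.

(⟸) Suppose 12 ∣ k and 11 ∣ k. Any common multiple of 12 and 11 is a multiple of their lcm; here gcd(12, 11) = 1, so lcm(12, 11) = 12·11 = 132, so 132 ∣ k.

(⟹) If 132 ∣ k, write k = 132q. Since 132 = 11·12, k = 12·(11q), so 12 ∣ k; and since 132 = 12·11, k = 11·(12q), so 11 ∣ k.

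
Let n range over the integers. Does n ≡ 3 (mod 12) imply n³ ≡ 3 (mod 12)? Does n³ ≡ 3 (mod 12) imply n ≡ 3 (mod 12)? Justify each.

(⇒) Suppose n ≡ 3 (mod 12). Write n = 12j + 3. Then (12j + 3)³ = 1728j³ + 1296j² + 324j + 27 = 12(144j³ + 108j² + 27j + 2) + 3, so n³ ≡ 3 (mod 12).

(⇐) For the converse, argue contrapositively. If n ≢ 3 (mod 12), then n is congruent to one of 0, 1, 2, 4, 5, 6, 7, 8, 9, 10, 11 modulo 12, and these give n³ ≡ 0, 1, 8, 4, 5, 0, 7, 8, 9, 4, 11 respectively — never 3.

Equivalent; both directions hold.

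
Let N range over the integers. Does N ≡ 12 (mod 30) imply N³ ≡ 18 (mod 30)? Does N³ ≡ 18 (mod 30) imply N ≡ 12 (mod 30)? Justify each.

(→) Suppose N ≡ 12 (mod 30). Write N = 30j + 12. Then (30j + 12)³ = 27000j³ + 32400j² + 12960j + 1728 = 30(900j³ + 1080j² + 432j + 57) + 18, so N³ ≡ 18 (mod 30).

(←) Conversely, suppose N³ ≡ 18 (mod 30). The only residue r in {0, …, 29} with r³ ≡ 18 (mod 30) is r = 12, so N ≡ 12 (mod 30).

Equivalent; both directions hold.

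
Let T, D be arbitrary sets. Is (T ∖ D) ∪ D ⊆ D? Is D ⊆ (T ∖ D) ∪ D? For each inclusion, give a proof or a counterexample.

(⊇) Let x ∈ D. Then either x ∈ D and x ∉ T; or x ∈ T ∩ D. In each case x ∈ (T ∖ D) ∪ D, so D ⊆ (T ∖ D) ∪ D.

(⊆) This inclusion fails. Take T = {1}, D = ∅; then 1 ∈ (T ∖ D) ∪ D but 1 ∉ D.

The sets are not equal: only the reverse inclusion holds.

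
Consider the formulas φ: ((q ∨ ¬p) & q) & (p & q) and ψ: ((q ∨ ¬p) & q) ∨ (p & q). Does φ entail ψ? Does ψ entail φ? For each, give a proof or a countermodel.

Not equivalent: only (⇒) holds.

(⟸) This fails. Under q = T, p = F, the left side is false but the right side is true.

(⟹) Assume the antecedent. If q is true, ((q ∨ ¬p) & q) ∨ (p & q) reduces to true regardless of the other variables. If q is false, the antecedent cannot hold. Either way ((q ∨ ¬p) & q) ∨ (p & q) holds.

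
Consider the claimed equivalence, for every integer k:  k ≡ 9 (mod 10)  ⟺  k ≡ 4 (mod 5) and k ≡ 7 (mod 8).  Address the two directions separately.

[⇒] This fails: k = 9 gives 9 ≡ 9 (mod 10) but 9 ≡ 1 (mod 8), so the conjunction on the right does not hold.

[⇐] Conversely, if k ≡ 4 (mod 5) and k ≡ 7 (mod 8), then by the Chinese remainder theorem k ≡ 39 (mod 40). Since 39 ≡ 9 (mod 10) and 10 ∣ 40, we get k ≡ 9 (mod 10).

(⇒) fails; (⇐) holds.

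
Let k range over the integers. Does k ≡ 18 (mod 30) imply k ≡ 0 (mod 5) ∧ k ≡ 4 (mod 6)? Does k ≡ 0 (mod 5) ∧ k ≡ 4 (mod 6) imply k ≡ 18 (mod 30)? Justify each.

(⟹) This fails: k = 18 gives 18 ≡ 18 (mod 30) but 18 ≡ 3 (mod 5), so the conjunction on the right does not hold.

(⟸) This fails: k = 10 satisfies both congruences on the right (10 ≡ 0 mod 5 and 10 ≡ 4 mod 6) yet 10 ≡ 10 (mod 30), not 18.

(⇒) fails and (⇐) fails.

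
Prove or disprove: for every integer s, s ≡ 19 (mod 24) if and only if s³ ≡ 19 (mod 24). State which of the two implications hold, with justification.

Equivalent; both directions hold.

(←) Suppose s³ ≡ 19 (mod 24). The only residue r in {0, …, 23} with r³ ≡ 19 (mod 24) is r = 19, so s ≡ 19 (mod 24).

(→) Suppose s ≡ 19 (mod 24). Write s = 24j + 19. Then (24j + 19)³ = 13824j³ + 32832j² + 25992j + 6859 = 24(576j³ + 1368j² + 1083j + 285) + 19, so s³ ≡ 19 (mod 24).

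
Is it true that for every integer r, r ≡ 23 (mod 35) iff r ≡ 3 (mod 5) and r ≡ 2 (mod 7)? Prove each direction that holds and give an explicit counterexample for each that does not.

[⇐] If r ≡ 3 (mod 5) and r ≡ 2 (mod 7), then by the Chinese remainder theorem r ≡ 23 (mod 35). This is exactly r ≡ 23 (mod 35).

[⇒] Suppose r ≡ 23 (mod 35); write r = 35j + 23. Since 5 ∣ 35, reducing mod 5 gives r ≡ 23 ≡ 3 (mod 5); since 7 ∣ 35, reducing mod 7 gives r ≡ 23 ≡ 2 (mod 7).

The biconditional holds.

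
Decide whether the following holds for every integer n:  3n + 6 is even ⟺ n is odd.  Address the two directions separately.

(⟹) This fails: n = 0 gives 3n + 6 = 6, which is even, but 0 is even, not odd.

(⟸) This also fails: n = 3 is odd, but 3n + 6 = 15 is odd, not even.

Both directions fail.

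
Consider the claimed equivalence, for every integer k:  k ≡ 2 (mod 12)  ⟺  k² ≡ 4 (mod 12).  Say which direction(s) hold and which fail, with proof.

Forward direction. Suppose k ≡ 2 (mod 12). Write k = 12j + 2. Then (12j + 2)² = 144j² + 48j + 4 = 12(12j² + 4j) + 4, so k² ≡ 4 (mod 12).

Converse. This fails: take k = 4. Then 4² = 16 ≡ 4 (mod 12), yet 4 ≡ 4 (mod 12), not 2.

The forward direction holds; the converse fails.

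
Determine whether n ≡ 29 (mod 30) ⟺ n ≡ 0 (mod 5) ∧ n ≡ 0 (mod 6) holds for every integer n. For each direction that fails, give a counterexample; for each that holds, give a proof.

(⟹) This fails: n = 29 gives 29 ≡ 29 (mod 30) but 29 ≡ 4 (mod 5), so the conjunction on the right does not hold.

(⟸) This fails: n = 0 satisfies both congruences on the right (0 ≡ 0 mod 5 and 0 ≡ 0 mod 6) yet 0 ≡ 0 (mod 30), not 29.

Neither implication holds.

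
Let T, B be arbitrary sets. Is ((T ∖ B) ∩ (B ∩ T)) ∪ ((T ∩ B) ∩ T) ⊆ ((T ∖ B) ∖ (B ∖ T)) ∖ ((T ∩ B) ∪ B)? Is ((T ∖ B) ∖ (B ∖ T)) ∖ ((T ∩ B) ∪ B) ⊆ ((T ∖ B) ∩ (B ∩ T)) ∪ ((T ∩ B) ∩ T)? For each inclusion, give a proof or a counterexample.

(⊆) fails and (⊇) fails.

Forward inclusion. This inclusion fails. Take T = {1}, B = {1}; then 1 ∈ ((T ∖ B) ∩ (B ∩ T)) ∪ ((T ∩ B) ∩ T) but 1 ∉ ((T ∖ B) ∖ (B ∖ T)) ∖ ((T ∩ B) ∪ B).

Reverse inclusion. This inclusion fails. Take T = {1}, B = ∅; then 1 ∈ ((T ∖ B) ∖ (B ∖ T)) ∖ ((T ∩ B) ∪ B) but 1 ∉ ((T ∖ B) ∩ (B ∩ T)) ∪ ((T ∩ B) ∩ T).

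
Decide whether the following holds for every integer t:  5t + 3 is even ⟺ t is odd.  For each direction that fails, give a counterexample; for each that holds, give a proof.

Both directions hold; the statement is true.

[⇐] Suppose t is odd; write t = 2j + 1. Then 5t + 3 = 5·(2j + 1) + 3 = 2·5j + 8, which is even.

[⇒] Suppose 5t + 3 is even. Since 5 is odd, 5t and t have the same parity, so 5t + 3 ≡ t + 3 (mod 2). As 3 is odd, 5t + 3 is even exactly when t is odd. Thus t is odd.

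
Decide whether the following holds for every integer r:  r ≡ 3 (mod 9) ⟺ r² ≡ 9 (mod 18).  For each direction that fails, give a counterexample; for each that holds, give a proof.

(⟹) This fails: take r = 12. Then 12 ≡ 3 (mod 9), but 12² = 144 ≡ 0 (mod 18), not 9.

(⟸) This fails: take r = 9. Then 9² = 81 ≡ 9 (mod 18), yet 9 ≡ 0 (mod 9), not 3.

(⇒) fails and (⇐) fails.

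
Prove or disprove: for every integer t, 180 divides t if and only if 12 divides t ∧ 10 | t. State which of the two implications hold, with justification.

(→) If 180 ∣ t, write t = 180q. Since 180 = 15·12, t = 12·(15q), so 12 ∣ t; and since 180 = 18·10, t = 10·(18q), so 10 ∣ t.

(←) This fails: take t = 60. Both 12 ∣ 60 and 10 ∣ 60, yet 60 is not a multiple of 180 (since 60 = 0·180 + 60), so 180 ∤ 60.

Only the forward implication holds.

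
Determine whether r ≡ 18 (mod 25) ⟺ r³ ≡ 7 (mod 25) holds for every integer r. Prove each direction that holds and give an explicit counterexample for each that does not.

Both directions hold; the statement is true.

(⇒) Suppose r ≡ 18 (mod 25). Write r = 25j + 18. Then (25j + 18)³ = 15625j³ + 33750j² + 24300j + 5832 = 25(625j³ + 1350j² + 972j + 233) + 7, so r³ ≡ 7 (mod 25).

(⇐) Conversely, suppose r³ ≡ 7 (mod 25). The only residue r in {0, …, 24} with r³ ≡ 7 (mod 25) is r = 18, so r ≡ 18 (mod 25).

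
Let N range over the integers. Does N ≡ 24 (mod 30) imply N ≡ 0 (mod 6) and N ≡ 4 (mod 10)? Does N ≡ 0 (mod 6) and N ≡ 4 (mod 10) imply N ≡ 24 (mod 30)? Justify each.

[⇒] Suppose N ≡ 24 (mod 30); write N = 30j + 24. Since 6 ∣ 30, reducing mod 6 gives N ≡ 24 ≡ 0 (mod 6); since 10 ∣ 30, reducing mod 10 gives N ≡ 24 ≡ 4 (mod 10).

[⇐] Conversely, if N ≡ 0 (mod 6) and N ≡ 4 (mod 10), then by the Chinese remainder theorem N ≡ 24 (mod 30). This is exactly N ≡ 24 (mod 30).

Both directions hold.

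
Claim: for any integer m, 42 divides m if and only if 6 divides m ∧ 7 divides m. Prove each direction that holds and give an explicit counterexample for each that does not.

Forward direction. If 42 ∣ m, write m = 42q. Since 42 = 7·6, m = 6·(7q), so 6 ∣ m; and since 42 = 6·7, m = 7·(6q), so 7 ∣ m.

Converse. Suppose 6 ∣ m and 7 ∣ m. Any common multiple of 6 and 7 is a multiple of their lcm; here gcd(6, 7) = 1, so lcm(6, 7) = 6·7 = 42, so 42 ∣ m.

Both directions hold.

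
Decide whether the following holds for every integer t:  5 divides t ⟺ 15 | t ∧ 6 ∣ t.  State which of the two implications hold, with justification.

[⇒] This fails: take t = 5. Certainly 5 ∣ 5, but 15 ∤ 5.

[⇐] Suppose 15 ∣ t and 6 ∣ t. Any common multiple of 15 and 6 is a multiple of their lcm; here lcm(15, 6) = 15·6/gcd(15, 6) = 90/3 = 30, so 30 ∣ t. Since 5 ∣ 30, it follows that 5 ∣ t.

Only the reverse direction holds.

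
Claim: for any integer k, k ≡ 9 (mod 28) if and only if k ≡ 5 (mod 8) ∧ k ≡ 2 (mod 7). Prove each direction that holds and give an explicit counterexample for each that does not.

(⟹) This fails: k = 9 gives 9 ≡ 9 (mod 28) but 9 ≡ 1 (mod 8), so the conjunction on the right does not hold.

(⟸) Conversely, if k ≡ 5 (mod 8) and k ≡ 2 (mod 7), then by the Chinese remainder theorem k ≡ 37 (mod 56). Since 37 ≡ 9 (mod 28) and 28 ∣ 56, we get k ≡ 9 (mod 28).

Only the converse holds.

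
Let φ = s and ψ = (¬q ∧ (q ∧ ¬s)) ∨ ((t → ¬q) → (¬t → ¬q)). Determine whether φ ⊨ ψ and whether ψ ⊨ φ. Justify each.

Neither direction holds.

(⟹) This fails. Under s = T, t = F, q = T, the left side is true but the right side is false.

(⟸) This fails. Under s = F, t = F, q = F, the left side is false but the right side is true.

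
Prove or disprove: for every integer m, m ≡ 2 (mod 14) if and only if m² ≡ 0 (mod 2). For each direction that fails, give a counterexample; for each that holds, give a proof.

(⇐) This fails: take m = 0. Then 0² = 0 ≡ 0 (mod 2), yet 0 ≡ 0 (mod 14), not 2.

(⇒) Suppose m ≡ 2 (mod 14). Then m² ≡ 2² = 4 (mod 14), and since 2 ∣ 14, also m² ≡ 0 (mod 2).

Only the forward direction holds.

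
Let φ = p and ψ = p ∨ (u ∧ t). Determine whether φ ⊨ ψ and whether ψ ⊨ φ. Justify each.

(⟹) Assume the antecedent. If t is true, the antecedent forces (t = T, p = T, u = F) or (t = T, p = T, u = T), and p ∨ (u ∧ t) holds there. If t is false, the antecedent forces (t = F, p = T, u = F) or (t = F, p = T, u = T), and p ∨ (u ∧ t) holds there. Either way p ∨ (u ∧ t) holds.

(⟸) This fails. Under t = T, p = F, u = T, the left side is false but the right side is true.

The forward direction holds; the converse fails.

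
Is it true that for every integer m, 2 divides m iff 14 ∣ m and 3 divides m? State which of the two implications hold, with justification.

[⇐] Suppose 14 ∣ m and 3 ∣ m. Any common multiple of 14 and 3 is a multiple of their lcm; here gcd(14, 3) = 1, so lcm(14, 3) = 14·3 = 42, so 42 ∣ m. Since 2 ∣ 42, it follows that 2 ∣ m.

[⇒] This fails: take m = 2. Certainly 2 ∣ 2, but 14 ∤ 2.

Only the reverse direction holds.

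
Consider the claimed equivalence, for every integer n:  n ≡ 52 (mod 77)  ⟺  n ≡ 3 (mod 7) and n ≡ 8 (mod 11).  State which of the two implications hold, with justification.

Both directions hold; the statement is true.

[⇒] Suppose n ≡ 52 (mod 77); write n = 77j + 52. Since 7 ∣ 77, reducing mod 7 gives n ≡ 52 ≡ 3 (mod 7); since 11 ∣ 77, reducing mod 11 gives n ≡ 52 ≡ 8 (mod 11).

[⇐] Conversely, if n ≡ 3 (mod 7) and n ≡ 8 (mod 11), then by the Chinese remainder theorem n ≡ 52 (mod 77). This is exactly n ≡ 52 (mod 77).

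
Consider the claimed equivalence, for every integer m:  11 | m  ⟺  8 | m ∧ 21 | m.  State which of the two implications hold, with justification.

(⇒) This fails: take m = 11. Certainly 11 ∣ 11, but 8 ∤ 11.

(⇐) This fails: take m = 168. Both 8 ∣ 168 and 21 ∣ 168, yet 168 is not a multiple of 11 (since 168 = 15·11 + 3), so 11 ∤ 168.

Neither direction holds.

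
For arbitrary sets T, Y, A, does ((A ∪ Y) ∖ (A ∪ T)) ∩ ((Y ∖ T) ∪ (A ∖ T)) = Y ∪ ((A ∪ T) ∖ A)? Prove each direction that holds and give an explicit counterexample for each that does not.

Only the forward inclusion holds.

(⊇) This inclusion fails. Take T = {1}, Y = ∅, A = ∅; then 1 ∈ Y ∪ ((A ∪ T) ∖ A) but 1 ∉ ((A ∪ Y) ∖ (A ∪ T)) ∩ ((Y ∖ T) ∪ (A ∖ T)).

(⊆) Let x ∈ ((A ∪ Y) ∖ (A ∪ T)) ∩ ((Y ∖ T) ∪ (A ∖ T)). Then x ∈ Y and x ∉ T, A, from which x ∈ Y ∪ ((A ∪ T) ∖ A).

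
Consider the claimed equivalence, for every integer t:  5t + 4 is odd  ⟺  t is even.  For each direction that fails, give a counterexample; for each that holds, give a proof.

Neither implication holds.

Forward direction. This fails: t = 3 gives 5t + 4 = 19, which is odd, but 3 is odd, not even.

Converse. This also fails: t = 6 is even, but 5t + 4 = 34 is even, not odd.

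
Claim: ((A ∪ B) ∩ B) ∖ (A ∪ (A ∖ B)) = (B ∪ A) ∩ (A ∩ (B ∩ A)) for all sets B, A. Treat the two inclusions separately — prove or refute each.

(⟹) This inclusion fails. Take B = {1}, A = ∅; then 1 ∈ ((A ∪ B) ∩ B) ∖ (A ∪ (A ∖ B)) but 1 ∉ (B ∪ A) ∩ (A ∩ (B ∩ A)).

(⟸) This inclusion fails. Take B = {1}, A = {1}; then 1 ∈ (B ∪ A) ∩ (A ∩ (B ∩ A)) but 1 ∉ ((A ∪ B) ∩ B) ∖ (A ∪ (A ∖ B)).

Both inclusions fail.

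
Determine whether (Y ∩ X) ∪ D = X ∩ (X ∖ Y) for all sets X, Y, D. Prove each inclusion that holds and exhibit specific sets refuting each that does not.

Both inclusions fail.

(⟹) This inclusion fails. Take X = {1}, Y = {1}, D = ∅; then 1 ∈ (Y ∩ X) ∪ D but 1 ∉ X ∩ (X ∖ Y).

(⟸) This inclusion fails. Take X = {1}, Y = ∅, D = ∅; then 1 ∈ X ∩ (X ∖ Y) but 1 ∉ (Y ∩ X) ∪ D.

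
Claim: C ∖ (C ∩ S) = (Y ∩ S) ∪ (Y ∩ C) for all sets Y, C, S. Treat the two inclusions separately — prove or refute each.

Forward inclusion. This inclusion fails. Take Y = ∅, C = {1}, S = ∅; then 1 ∈ C ∖ (C ∩ S) but 1 ∉ (Y ∩ S) ∪ (Y ∩ C).

Reverse inclusion. This inclusion fails. Take Y = {1}, C = ∅, S = {1}; then 1 ∈ (Y ∩ S) ∪ (Y ∩ C) but 1 ∉ C ∖ (C ∩ S).

(⊆) fails and (⊇) fails.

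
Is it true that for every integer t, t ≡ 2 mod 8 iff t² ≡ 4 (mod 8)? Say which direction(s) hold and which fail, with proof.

[⇐] This fails: take t = 6. Then 6² = 36 ≡ 4 (mod 8), yet 6 ≡ 6 (mod 8), not 2.

[⇒] Suppose t ≡ 2 mod 8. Write t = 8j + 2. Then (8j + 2)² = 64j² + 32j + 4 = 8(8j² + 4j) + 4, so t² ≡ 4 (mod 8).

The forward direction holds; the converse fails.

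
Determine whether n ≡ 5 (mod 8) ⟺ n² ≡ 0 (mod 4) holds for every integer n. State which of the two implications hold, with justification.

(⇒) This fails: take n = 5. Then 5 ≡ 5 (mod 8), but 5² = 25 ≡ 1 (mod 4), not 0.

(⇐) This fails: take n = 0. Then 0² = 0 ≡ 0 (mod 4), yet 0 ≡ 0 (mod 8), not 5.

Neither direction holds.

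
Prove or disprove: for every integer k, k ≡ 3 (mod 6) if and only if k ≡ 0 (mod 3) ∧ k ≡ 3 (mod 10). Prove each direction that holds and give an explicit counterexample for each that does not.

Only the reverse direction holds.

Forward direction. This fails: k = 9 gives 9 ≡ 3 (mod 6) but 9 ≡ 9 (mod 10), so the conjunction on the right does not hold.

Converse. If k ≡ 0 (mod 3) and k ≡ 3 (mod 10), then by the Chinese remainder theorem k ≡ 3 (mod 30). Since 3 ≡ 3 (mod 6) and 6 ∣ 30, we get k ≡ 3 (mod 6).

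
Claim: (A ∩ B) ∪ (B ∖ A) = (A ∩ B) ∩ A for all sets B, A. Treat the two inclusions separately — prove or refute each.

Forward inclusion. This inclusion fails. Take B = {1}, A = ∅; then 1 ∈ (A ∩ B) ∪ (B ∖ A) but 1 ∉ (A ∩ B) ∩ A.

Reverse inclusion. Let x ∈ (A ∩ B) ∩ A. Then x ∈ B ∩ A, from which x ∈ (A ∩ B) ∪ (B ∖ A).

The sets are not equal: only the reverse inclusion holds.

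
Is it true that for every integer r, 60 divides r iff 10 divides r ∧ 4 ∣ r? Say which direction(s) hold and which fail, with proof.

Only the forward implication holds.

[⇒] If 60 ∣ r, write r = 60q. Since 60 = 6·10, r = 10·(6q), so 10 ∣ r; and since 60 = 15·4, r = 4·(15q), so 4 ∣ r.

[⇐] This fails: take r = 20. Both 10 ∣ 20 and 4 ∣ 20, yet 20 is not a multiple of 60 (since 20 = 0·60 + 20), so 60 ∤ 20.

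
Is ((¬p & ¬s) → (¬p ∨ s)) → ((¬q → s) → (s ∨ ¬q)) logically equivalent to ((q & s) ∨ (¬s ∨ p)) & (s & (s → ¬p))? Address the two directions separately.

Only the reverse direction holds.

(→) This fails. Under s = F, q = F, p = F, the left side is true but the right side is false.

(←) Assume the antecedent. If s is true, the consequent reduces to true regardless of the other variables. If s is false, the antecedent cannot hold. Either way the consequent holds.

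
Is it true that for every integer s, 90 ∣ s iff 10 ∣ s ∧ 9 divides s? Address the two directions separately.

Both implications hold.

[⇒] If 90 ∣ s, write s = 90q. Since 90 = 9·10, s = 10·(9q), so 10 ∣ s; and since 90 = 10·9, s = 9·(10q), so 9 ∣ s.

[⇐] Suppose 10 ∣ s and 9 ∣ s. Any common multiple of 10 and 9 is a multiple of their lcm; here gcd(10, 9) = 1, so lcm(10, 9) = 10·9 = 90, so 90 ∣ s.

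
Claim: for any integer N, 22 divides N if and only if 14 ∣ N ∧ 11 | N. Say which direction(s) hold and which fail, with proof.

Only the reverse direction holds.

[⇐] Suppose 14 ∣ N and 11 ∣ N. Any common multiple of 14 and 11 is a multiple of their lcm; here gcd(14, 11) = 1, so lcm(14, 11) = 14·11 = 154, so 154 ∣ N. Since 22 ∣ 154, it follows that 22 ∣ N.

[⇒] This fails: take N = 22. Certainly 22 ∣ 22, but 14 ∤ 22.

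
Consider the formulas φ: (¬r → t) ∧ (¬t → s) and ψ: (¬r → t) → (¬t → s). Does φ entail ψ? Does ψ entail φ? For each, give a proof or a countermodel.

(⇒) Assume the antecedent. If s is true, (¬r → t) → (¬t → s) reduces to true regardless of the other variables. If s is false, the antecedent forces (s = F, r = F, t = T) or (s = F, r = T, t = T), and (¬r → t) → (¬t → s) holds there. Either way (¬r → t) → (¬t → s) holds.

(⇐) This fails. Under s = F, r = F, t = F, the left side is false but the right side is true.

Not equivalent: only (⇒) holds.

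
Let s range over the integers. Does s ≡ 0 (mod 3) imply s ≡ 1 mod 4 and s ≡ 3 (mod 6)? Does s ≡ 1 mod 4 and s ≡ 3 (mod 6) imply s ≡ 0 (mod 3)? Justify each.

(⟸) If s ≡ 1 (mod 4) and s ≡ 3 (mod 6), then by the Chinese remainder theorem s ≡ 9 (mod 12). Since 9 ≡ 0 (mod 3) and 3 ∣ 12, we get s ≡ 0 (mod 3).

(⟹) This fails: s = 0 gives 0 ≡ 0 (mod 3) but 0 ≡ 0 (mod 4), so the conjunction on the right does not hold.

Only the reverse direction holds.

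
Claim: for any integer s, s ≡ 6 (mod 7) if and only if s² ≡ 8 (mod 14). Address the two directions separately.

Both directions fail.

[⇒] This fails: take s = 13. Then 13 ≡ 6 (mod 7), but 13² = 169 ≡ 1 (mod 14), not 8.

[⇐] This fails: take s = 8. Then 8² = 64 ≡ 8 (mod 14), yet 8 ≡ 1 (mod 7), not 6.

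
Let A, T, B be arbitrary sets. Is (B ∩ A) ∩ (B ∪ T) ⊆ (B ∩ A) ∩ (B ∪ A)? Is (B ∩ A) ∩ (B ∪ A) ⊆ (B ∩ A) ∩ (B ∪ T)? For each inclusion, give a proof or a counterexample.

The two sets are equal.

Forward inclusion. Let x ∈ (B ∩ A) ∩ (B ∪ T). Then either x ∈ A ∩ B and x ∉ T; or x ∈ A ∩ T ∩ B. In each case x ∈ (B ∩ A) ∩ (B ∪ A), so (B ∩ A) ∩ (B ∪ T) ⊆ (B ∩ A) ∩ (B ∪ A).

Reverse inclusion. Let x ∈ (B ∩ A) ∩ (B ∪ A). Then either x ∈ A ∩ B and x ∉ T; or x ∈ A ∩ T ∩ B. In each case x ∈ (B ∩ A) ∩ (B ∪ T), so (B ∩ A) ∩ (B ∪ A) ⊆ (B ∩ A) ∩ (B ∪ T).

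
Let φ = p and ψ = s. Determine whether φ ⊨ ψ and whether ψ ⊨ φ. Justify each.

Both directions fail.

(⟹) This fails. Under s = F, p = T, the left side is true but the right side is false.

(⟸) This fails. Under s = T, p = F, the left side is false but the right side is true.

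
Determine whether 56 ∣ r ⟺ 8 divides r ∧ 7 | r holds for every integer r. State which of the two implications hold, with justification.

Equivalent; both directions hold.

(⇒) If 56 ∣ r, write r = 56q. Since 56 = 7·8, r = 8·(7q), so 8 ∣ r; and since 56 = 8·7, r = 7·(8q), so 7 ∣ r.

(⇐) Suppose 8 ∣ r and 7 ∣ r. Any common multiple of 8 and 7 is a multiple of their lcm; here gcd(8, 7) = 1, so lcm(8, 7) = 8·7 = 56, so 56 ∣ r.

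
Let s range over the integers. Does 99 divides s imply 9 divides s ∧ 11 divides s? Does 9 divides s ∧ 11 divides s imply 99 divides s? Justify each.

(⟹) If 99 ∣ s, write s = 99q. Since 99 = 11·9, s = 9·(11q), so 9 ∣ s; and since 99 = 9·11, s = 11·(9q), so 11 ∣ s.

(⟸) Suppose 9 ∣ s and 11 ∣ s. Any common multiple of 9 and 11 is a multiple of their lcm; here gcd(9, 11) = 1, so lcm(9, 11) = 9·11 = 99, so 99 ∣ s.

Both directions hold; the statement is true.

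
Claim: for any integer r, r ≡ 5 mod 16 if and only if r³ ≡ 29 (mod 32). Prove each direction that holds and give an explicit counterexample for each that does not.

[⇒] This fails: take r = 21. Then 21 ≡ 5 (mod 16), but 21³ = 9261 ≡ 13 (mod 32), not 29.

[⇐] Conversely, the residues r modulo 32 with r³ ≡ 29 (mod 32) are exactly {5}, and each is ≡ 5 (mod 16).

(⇒) fails; (⇐) holds.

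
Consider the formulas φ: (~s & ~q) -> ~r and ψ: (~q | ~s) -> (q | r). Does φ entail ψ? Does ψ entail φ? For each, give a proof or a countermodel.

(⟹) This fails. Under s = F, r = F, q = F, the left side is true but the right side is false.

(⟸) This fails. Under s = F, r = T, q = F, the left side is false but the right side is true.

Neither implication holds.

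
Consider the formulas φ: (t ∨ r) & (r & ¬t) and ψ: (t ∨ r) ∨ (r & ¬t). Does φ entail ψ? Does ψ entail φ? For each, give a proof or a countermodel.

Only the forward implication holds.

Forward direction. Assume the antecedent. If t is true, the antecedent cannot hold. If t is false, the antecedent forces (t = F, r = T), and (t ∨ r) ∨ (r & ¬t) holds there. Either way (t ∨ r) ∨ (r & ¬t) holds.

Converse. This fails. Under t = T, r = F, the left side is false but the right side is true.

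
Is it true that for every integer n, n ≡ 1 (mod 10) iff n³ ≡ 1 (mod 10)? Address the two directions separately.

Both directions hold.

(⇒) Suppose n ≡ 1 (mod 10). Write n = 10j + 1. Then (10j + 1)³ = 1000j³ + 300j² + 30j + 1 = 10(100j³ + 30j² + 3j) + 1, so n³ ≡ 1 (mod 10).

(⇐) Conversely, suppose n³ ≡ 1 (mod 10). The only residue r in {0, …, 9} with r³ ≡ 1 (mod 10) is r = 1, so n ≡ 1 (mod 10).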